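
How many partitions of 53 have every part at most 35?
p(53, parts ≤ 35) = 328719

Use the recurrence p(n, m) = p(n, m−1) + p(n−m, m): either the largest part is < m (count p(n, m−1)) or the largest part is exactly m (remove one copy of m, count p(n−m, m)). With p(0, ·) = 1 this gives p(53, parts ≤ 35) = 328719. (By conjugating Young diagrams, this also counts partitions of 53 into at most 35 parts.)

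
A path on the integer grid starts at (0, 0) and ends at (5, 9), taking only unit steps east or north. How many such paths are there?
Number of paths = 2002

A monotone lattice path from (0, 0) to (5, 9) consists of 5 east steps and 9 north steps in some order, so it is determined by which 5 of the 14 steps are east. The count is C(14, 5) = 2002.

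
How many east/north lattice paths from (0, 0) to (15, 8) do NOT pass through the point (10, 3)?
Number of paths = 418242

Total paths from (0, 0) to (15, 8): C(23, 15) = 490314. Paths through (10, 3): (paths (0, 0) → (10, 3)) × (paths (10, 3) → (15, 8)) = C(13, 10) · C(10, 5) = 286 · 252 = 72072. Avoidance count = 490314 − 72072 = 418242.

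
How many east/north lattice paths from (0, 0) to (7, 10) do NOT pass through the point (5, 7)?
Number of paths = 11528

Total paths from (0, 0) to (7, 10): C(17, 7) = 19448. Paths through (5, 7): (paths (0, 0) → (5, 7)) × (paths (5, 7) → (7, 10)) = C(12, 5) · C(5, 2) = 792 · 10 = 7920. Avoidance count = 19448 − 7920 = 11528.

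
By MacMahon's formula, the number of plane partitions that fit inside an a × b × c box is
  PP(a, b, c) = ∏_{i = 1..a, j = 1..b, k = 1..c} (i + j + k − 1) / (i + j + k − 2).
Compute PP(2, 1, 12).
PP(2, 1, 12) = 91

Evaluate the triple product over i = 1..2, j = 1..1, k = 1..12. The factors are (2/1) · (3/2) · (4/3) · (5/4) · (6/5) · (7/6) · (8/7) · (9/8) · … (24 factors total). The numerators and denominators telescope so the product is an integer; carrying out the multiplication exactly gives PP(2, 1, 12) = 91.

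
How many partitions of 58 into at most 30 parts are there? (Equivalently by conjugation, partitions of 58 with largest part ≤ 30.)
p(58, parts ≤ 30) = 700478

Use the recurrence p(n, m) = p(n, m−1) + p(n−m, m): either the largest part is < m (count p(n, m−1)) or the largest part is exactly m (remove one copy of m, count p(n−m, m)). With p(0, ·) = 1 this gives p(58, parts ≤ 30) = 700478. (By conjugating Young diagrams, this also counts partitions of 58 into at most 30 parts.)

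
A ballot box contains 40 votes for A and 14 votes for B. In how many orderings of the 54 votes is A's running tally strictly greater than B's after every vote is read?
Strict-lead orderings = 1562586937730

Total orderings of the 54 votes with 40 for A: C(54, 40) = 3245372870670. By the Bertrand ballot formula (Cycle Lemma / reflection principle), the number of orderings in which A is strictly ahead of B throughout is (p − q)/(p + q) · C(p + q, p) = (40 − 14)/(40 + 14) · 3245372870670 = 1562586937730.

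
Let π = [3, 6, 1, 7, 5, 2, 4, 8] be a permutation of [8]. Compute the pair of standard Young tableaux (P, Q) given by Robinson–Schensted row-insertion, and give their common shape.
P = [1, 2, 4, 8] / [3, 5, 7] / [6];  Q = [1, 2, 4, 8] / [3, 5, 7] / [6];  common shape = (4, 3, 1)

Row-insert the values π_1, π_2, … into P one at a time, bumping the leftmost entry strictly greater than the inserted value down to the next row. The recording tableau Q records, in position (i, j), the step at which that cell was added to P.
  Insert 3 (step 1): P = [3];  Q = [1]
  Insert 6 (step 2): P = [3, 6];  Q = [1, 2]
  Insert 1 (step 3): P = [1, 6] / [3];  Q = [1, 2] / [3]
  Insert 7 (step 4): P = [1, 6, 7] / [3];  Q = [1, 2, 4] / [3]
  Insert 5 (step 5): P = [1, 5, 7] / [3, 6];  Q = [1, 2, 4] / [3, 5]
  Insert 2 (step 6): P = [1, 2, 7] / [3, 5] / [6];  Q = [1, 2, 4] / [3, 5] / [6]
  Insert 4 (step 7): P = [1, 2, 4] / [3, 5, 7] / [6];  Q = [1, 2, 4] / [3, 5, 7] / [6]
  Insert 8 (step 8): P = [1, 2, 4, 8] / [3, 5, 7] / [6];  Q = [1, 2, 4, 8] / [3, 5, 7] / [6]
Final shape: (4, 3, 1).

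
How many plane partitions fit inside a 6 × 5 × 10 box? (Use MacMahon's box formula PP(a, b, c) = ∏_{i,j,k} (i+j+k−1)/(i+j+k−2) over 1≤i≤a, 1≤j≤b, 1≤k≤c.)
PP(6, 5, 10) = 559611782036736

Evaluate the triple product over i = 1..6, j = 1..5, k = 1..10. The factors are (2/1) · (3/2) · (4/3) · (5/4) · (6/5) · (7/6) · (8/7) · (9/8) · … (300 factors total). The numerators and denominators telescope so the product is an integer; carrying out the multiplication exactly gives PP(6, 5, 10) = 559611782036736.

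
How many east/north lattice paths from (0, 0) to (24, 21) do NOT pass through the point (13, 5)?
Number of paths = 3661947065790

Total paths from (0, 0) to (24, 21): C(45, 24) = 3773655750150. Paths through (13, 5): (paths (0, 0) → (13, 5)) × (paths (13, 5) → (24, 21)) = C(18, 13) · C(27, 11) = 8568 · 13037895 = 111708684360. Avoidance count = 3773655750150 − 111708684360 = 3661947065790.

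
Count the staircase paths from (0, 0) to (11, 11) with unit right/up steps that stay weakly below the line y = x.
C_11 = 58786

These NE paths below the diagonal are counted by the Catalan number C_n = (1/(n + 1)) · C(2n, n). For n = 11: C_11 = (1/12) · C(22, 11) = 705432/12 = 58786.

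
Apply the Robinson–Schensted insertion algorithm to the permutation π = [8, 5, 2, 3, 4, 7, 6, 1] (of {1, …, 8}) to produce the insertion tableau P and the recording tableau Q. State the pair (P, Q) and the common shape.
P = [1, 3, 4, 6] / [2, 7] / [5] / [8];  Q = [1, 4, 5, 6] / [2, 7] / [3] / [8];  common shape = (4, 2, 1, 1)

Row-insert the values π_1, π_2, … into P one at a time, bumping the leftmost entry strictly greater than the inserted value down to the next row. The recording tableau Q records, in position (i, j), the step at which that cell was added to P.
  Insert 8 (step 1): P = [8];  Q = [1]
  Insert 5 (step 2): P = [5] / [8];  Q = [1] / [2]
  Insert 2 (step 3): P = [2] / [5] / [8];  Q = [1] / [2] / [3]
  Insert 3 (step 4): P = [2, 3] / [5] / [8];  Q = [1, 4] / [2] / [3]
  Insert 4 (step 5): P = [2, 3, 4] / [5] / [8];  Q = [1, 4, 5] / [2] / [3]
  Insert 7 (step 6): P = [2, 3, 4, 7] / [5] / [8];  Q = [1, 4, 5, 6] / [2] / [3]
  Insert 6 (step 7): P = [2, 3, 4, 6] / [5, 7] / [8];  Q = [1, 4, 5, 6] / [2, 7] / [3]
  Insert 1 (step 8): P = [1, 3, 4, 6] / [2, 7] / [5] / [8];  Q = [1, 4, 5, 6] / [2, 7] / [3] / [8]
Final shape: (4, 2, 1, 1).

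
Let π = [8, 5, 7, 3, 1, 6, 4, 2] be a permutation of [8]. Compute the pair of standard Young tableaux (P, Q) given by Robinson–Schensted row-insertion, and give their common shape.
P = [1, 2] / [3, 4] / [5, 6] / [7] / [8];  Q = [1, 3] / [2, 6] / [4, 7] / [5] / [8];  common shape = (2, 2, 2, 1, 1)

Row-insert the values π_1, π_2, … into P one at a time, bumping the leftmost entry strictly greater than the inserted value down to the next row. The recording tableau Q records, in position (i, j), the step at which that cell was added to P.
  Insert 8 (step 1): P = [8];  Q = [1]
  Insert 5 (step 2): P = [5] / [8];  Q = [1] / [2]
  Insert 7 (step 3): P = [5, 7] / [8];  Q = [1, 3] / [2]
  Insert 3 (step 4): P = [3, 7] / [5] / [8];  Q = [1, 3] / [2] / [4]
  Insert 1 (step 5): P = [1, 7] / [3] / [5] / [8];  Q = [1, 3] / [2] / [4] / [5]
  Insert 6 (step 6): P = [1, 6] / [3, 7] / [5] / [8];  Q = [1, 3] / [2, 6] / [4] / [5]
  Insert 4 (step 7): P = [1, 4] / [3, 6] / [5, 7] / [8];  Q = [1, 3] / [2, 6] / [4, 7] / [5]
  Insert 2 (step 8): P = [1, 2] / [3, 4] / [5, 6] / [7] / [8];  Q = [1, 3] / [2, 6] / [4, 7] / [5] / [8]
Final shape: (2, 2, 2, 1, 1).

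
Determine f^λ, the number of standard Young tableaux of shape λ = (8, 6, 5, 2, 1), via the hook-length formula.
# SYT of shape (8, 6, 5, 2, 1) = 1463267520

Hook-length formula: f^λ = n! / Π hook(c), product over all cells c of the Young diagram. For λ = (8, 6, 5, 2, 1), n = 22 boxes. Hook lengths by row (left-to-right, top-to-bottom): [12, 10, 8, 7, 6, 4, 2, 1]; [9, 7, 5, 4, 3, 1]; [7, 5, 3, 2, 1]; [3, 1]; [1]. Product of hooks = 768144384000. So f^λ = 22! / 768144384000 = 1124000727777607680000 / 768144384000 = 1463267520.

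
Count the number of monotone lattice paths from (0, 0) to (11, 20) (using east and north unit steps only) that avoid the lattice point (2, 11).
Number of paths = 80879955

Total paths from (0, 0) to (11, 20): C(31, 11) = 84672315. Paths through (2, 11): (paths (0, 0) → (2, 11)) × (paths (2, 11) → (11, 20)) = C(13, 2) · C(18, 9) = 78 · 48620 = 3792360. Avoidance count = 84672315 − 3792360 = 80879955.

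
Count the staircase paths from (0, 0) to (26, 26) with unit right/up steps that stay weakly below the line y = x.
C_26 = 18367353072152

These NE paths below the diagonal are counted by the Catalan number C_n = (1/(n + 1)) · C(2n, n). For n = 26: C_26 = (1/27) · C(52, 26) = 495918532948104/27 = 18367353072152.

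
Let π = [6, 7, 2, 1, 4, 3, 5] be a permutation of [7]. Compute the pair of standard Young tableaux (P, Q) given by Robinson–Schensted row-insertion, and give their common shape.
P = [1, 3, 5] / [2, 4] / [6, 7];  Q = [1, 2, 7] / [3, 5] / [4, 6];  common shape = (3, 2, 2)

Row-insert the values π_1, π_2, … into P one at a time, bumping the leftmost entry strictly greater than the inserted value down to the next row. The recording tableau Q records, in position (i, j), the step at which that cell was added to P.
  Insert 6 (step 1): P = [6];  Q = [1]
  Insert 7 (step 2): P = [6, 7];  Q = [1, 2]
  Insert 2 (step 3): P = [2, 7] / [6];  Q = [1, 2] / [3]
  Insert 1 (step 4): P = [1, 7] / [2] / [6];  Q = [1, 2] / [3] / [4]
  Insert 4 (step 5): P = [1, 4] / [2, 7] / [6];  Q = [1, 2] / [3, 5] / [4]
  Insert 3 (step 6): P = [1, 3] / [2, 4] / [6, 7];  Q = [1, 2] / [3, 5] / [4, 6]
  Insert 5 (step 7): P = [1, 3, 5] / [2, 4] / [6, 7];  Q = [1, 2, 7] / [3, 5] / [4, 6]
Final shape: (3, 2, 2).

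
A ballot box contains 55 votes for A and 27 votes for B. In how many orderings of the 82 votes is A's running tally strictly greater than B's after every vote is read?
Strict-lead orderings = 1174105900546396874112

Total orderings of the 82 votes with 55 for A: C(82, 55) = 3438452994457305131328. By the Bertrand ballot formula (Cycle Lemma / reflection principle), the number of orderings in which A is strictly ahead of B throughout is (p − q)/(p + q) · C(p + q, p) = (55 − 27)/(55 + 27) · 3438452994457305131328 = 1174105900546396874112.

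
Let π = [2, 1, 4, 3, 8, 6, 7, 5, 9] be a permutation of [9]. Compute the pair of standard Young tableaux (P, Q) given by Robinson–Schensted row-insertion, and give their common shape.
P = [1, 3, 5, 7, 9] / [2, 4, 6] / [8];  Q = [1, 3, 5, 7, 9] / [2, 4, 6] / [8];  common shape = (5, 3, 1)

Row-insert the values π_1, π_2, … into P one at a time, bumping the leftmost entry strictly greater than the inserted value down to the next row. The recording tableau Q records, in position (i, j), the step at which that cell was added to P.
  Insert 2 (step 1): P = [2];  Q = [1]
  Insert 1 (step 2): P = [1] / [2];  Q = [1] / [2]
  Insert 4 (step 3): P = [1, 4] / [2];  Q = [1, 3] / [2]
  Insert 3 (step 4): P = [1, 3] / [2, 4];  Q = [1, 3] / [2, 4]
  Insert 8 (step 5): P = [1, 3, 8] / [2, 4];  Q = [1, 3, 5] / [2, 4]
  Insert 6 (step 6): P = [1, 3, 6] / [2, 4, 8];  Q = [1, 3, 5] / [2, 4, 6]
  Insert 7 (step 7): P = [1, 3, 6, 7] / [2, 4, 8];  Q = [1, 3, 5, 7] / [2, 4, 6]
  Insert 5 (step 8): P = [1, 3, 5, 7] / [2, 4, 6] / [8];  Q = [1, 3, 5, 7] / [2, 4, 6] / [8]
  Insert 9 (step 9): P = [1, 3, 5, 7, 9] / [2, 4, 6] / [8];  Q = [1, 3, 5, 7, 9] / [2, 4, 6] / [8]
Final shape: (5, 3, 1).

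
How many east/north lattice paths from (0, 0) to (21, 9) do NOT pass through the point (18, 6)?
Number of paths = 11615230

Total paths from (0, 0) to (21, 9): C(30, 21) = 14307150. Paths through (18, 6): (paths (0, 0) → (18, 6)) × (paths (18, 6) → (21, 9)) = C(24, 18) · C(6, 3) = 134596 · 20 = 2691920. Avoidance count = 14307150 − 2691920 = 11615230.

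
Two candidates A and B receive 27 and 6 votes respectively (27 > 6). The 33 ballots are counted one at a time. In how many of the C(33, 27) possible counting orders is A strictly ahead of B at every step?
Strict-lead orderings = 704816

Total orderings of the 33 votes with 27 for A: C(33, 27) = 1107568. By the Bertrand ballot formula (Cycle Lemma / reflection principle), the number of orderings in which A is strictly ahead of B throughout is (p − q)/(p + q) · C(p + q, p) = (27 − 6)/(27 + 6) · 1107568 = 704816.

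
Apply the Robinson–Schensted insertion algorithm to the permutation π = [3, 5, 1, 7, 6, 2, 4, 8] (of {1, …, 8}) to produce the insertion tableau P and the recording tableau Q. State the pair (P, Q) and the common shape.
P = [1, 2, 4, 8] / [3, 5, 6] / [7];  Q = [1, 2, 4, 8] / [3, 5, 7] / [6];  common shape = (4, 3, 1)

Row-insert the values π_1, π_2, … into P one at a time, bumping the leftmost entry strictly greater than the inserted value down to the next row. The recording tableau Q records, in position (i, j), the step at which that cell was added to P.
  Insert 3 (step 1): P = [3];  Q = [1]
  Insert 5 (step 2): P = [3, 5];  Q = [1, 2]
  Insert 1 (step 3): P = [1, 5] / [3];  Q = [1, 2] / [3]
  Insert 7 (step 4): P = [1, 5, 7] / [3];  Q = [1, 2, 4] / [3]
  Insert 6 (step 5): P = [1, 5, 6] / [3, 7];  Q = [1, 2, 4] / [3, 5]
  Insert 2 (step 6): P = [1, 2, 6] / [3, 5] / [7];  Q = [1, 2, 4] / [3, 5] / [6]
  Insert 4 (step 7): P = [1, 2, 4] / [3, 5, 6] / [7];  Q = [1, 2, 4] / [3, 5, 7] / [6]
  Insert 8 (step 8): P = [1, 2, 4, 8] / [3, 5, 6] / [7];  Q = [1, 2, 4, 8] / [3, 5, 7] / [6]
Final shape: (4, 3, 1).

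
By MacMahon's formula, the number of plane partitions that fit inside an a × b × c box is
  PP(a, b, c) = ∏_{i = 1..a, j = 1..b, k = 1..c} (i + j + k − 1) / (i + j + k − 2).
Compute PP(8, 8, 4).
PP(8, 8, 4) = 15484613937936

Evaluate the triple product over i = 1..8, j = 1..8, k = 1..4. The factors are (2/1) · (3/2) · (4/3) · (5/4) · (3/2) · (4/3) · (5/4) · (6/5) · … (256 factors total). The numerators and denominators telescope so the product is an integer; carrying out the multiplication exactly gives PP(8, 8, 4) = 15484613937936.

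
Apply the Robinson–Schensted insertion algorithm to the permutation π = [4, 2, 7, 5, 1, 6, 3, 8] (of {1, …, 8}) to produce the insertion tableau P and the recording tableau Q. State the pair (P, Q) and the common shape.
P = [1, 3, 6, 8] / [2, 5] / [4, 7];  Q = [1, 3, 6, 8] / [2, 4] / [5, 7];  common shape = (4, 2, 2)

Row-insert the values π_1, π_2, … into P one at a time, bumping the leftmost entry strictly greater than the inserted value down to the next row. The recording tableau Q records, in position (i, j), the step at which that cell was added to P.
  Insert 4 (step 1): P = [4];  Q = [1]
  Insert 2 (step 2): P = [2] / [4];  Q = [1] / [2]
  Insert 7 (step 3): P = [2, 7] / [4];  Q = [1, 3] / [2]
  Insert 5 (step 4): P = [2, 5] / [4, 7];  Q = [1, 3] / [2, 4]
  Insert 1 (step 5): P = [1, 5] / [2, 7] / [4];  Q = [1, 3] / [2, 4] / [5]
  Insert 6 (step 6): P = [1, 5, 6] / [2, 7] / [4];  Q = [1, 3, 6] / [2, 4] / [5]
  Insert 3 (step 7): P = [1, 3, 6] / [2, 5] / [4, 7];  Q = [1, 3, 6] / [2, 4] / [5, 7]
  Insert 8 (step 8): P = [1, 3, 6, 8] / [2, 5] / [4, 7];  Q = [1, 3, 6, 8] / [2, 4] / [5, 7]
Final shape: (4, 2, 2).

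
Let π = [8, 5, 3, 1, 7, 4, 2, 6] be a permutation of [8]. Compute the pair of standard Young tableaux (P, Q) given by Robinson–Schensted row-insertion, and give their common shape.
P = [1, 2, 6] / [3, 4] / [5, 7] / [8];  Q = [1, 5, 8] / [2, 6] / [3, 7] / [4];  common shape = (3, 2, 2, 1)

Row-insert the values π_1, π_2, … into P one at a time, bumping the leftmost entry strictly greater than the inserted value down to the next row. The recording tableau Q records, in position (i, j), the step at which that cell was added to P.
  Insert 8 (step 1): P = [8];  Q = [1]
  Insert 5 (step 2): P = [5] / [8];  Q = [1] / [2]
  Insert 3 (step 3): P = [3] / [5] / [8];  Q = [1] / [2] / [3]
  Insert 1 (step 4): P = [1] / [3] / [5] / [8];  Q = [1] / [2] / [3] / [4]
  Insert 7 (step 5): P = [1, 7] / [3] / [5] / [8];  Q = [1, 5] / [2] / [3] / [4]
  Insert 4 (step 6): P = [1, 4] / [3, 7] / [5] / [8];  Q = [1, 5] / [2, 6] / [3] / [4]
  Insert 2 (step 7): P = [1, 2] / [3, 4] / [5, 7] / [8];  Q = [1, 5] / [2, 6] / [3, 7] / [4]
  Insert 6 (step 8): P = [1, 2, 6] / [3, 4] / [5, 7] / [8];  Q = [1, 5, 8] / [2, 6] / [3, 7] / [4]
Final shape: (3, 2, 2, 1).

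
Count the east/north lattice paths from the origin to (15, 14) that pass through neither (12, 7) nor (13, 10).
Number of paths = 57374490

Inclusion–exclusion. Total paths: C(29, 15) = 77558760. Through P₁: C(19, 12)·C(10, 3) = 6046560. Through P₂: C(23, 13)·C(6, 2) = 17160990. Since P₁ is strictly southwest of P₂, a monotone path through both must visit P₁ then P₂; paths through both = C(19, 12)·C(4, 1)·C(6, 2) = 3023280. Avoid both = 77558760 − 6046560 − 17160990 + 3023280 = 57374490.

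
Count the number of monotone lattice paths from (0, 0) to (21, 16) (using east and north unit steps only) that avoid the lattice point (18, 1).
Number of paths = 12875759166

Total paths from (0, 0) to (21, 16): C(37, 21) = 12875774670. Paths through (18, 1): (paths (0, 0) → (18, 1)) × (paths (18, 1) → (21, 16)) = C(19, 18) · C(18, 3) = 19 · 816 = 15504. Avoidance count = 12875774670 − 15504 = 12875759166.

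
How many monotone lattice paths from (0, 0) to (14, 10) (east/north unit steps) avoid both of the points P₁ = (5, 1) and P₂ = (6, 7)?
Number of paths = 1393326

Inclusion–exclusion. Total paths: C(24, 14) = 1961256. Through P₁: C(6, 5)·C(18, 9) = 291720. Through P₂: C(13, 6)·C(11, 8) = 283140. Since P₁ is strictly southwest of P₂, a monotone path through both must visit P₁ then P₂; paths through both = C(6, 5)·C(7, 1)·C(11, 8) = 6930. Avoid both = 1961256 − 291720 − 283140 + 6930 = 1393326.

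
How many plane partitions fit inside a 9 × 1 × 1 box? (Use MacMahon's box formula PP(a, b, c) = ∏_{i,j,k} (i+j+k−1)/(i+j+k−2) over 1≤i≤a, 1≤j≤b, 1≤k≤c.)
PP(9, 1, 1) = 10

Evaluate the triple product over i = 1..9, j = 1..1, k = 1..1. The factors are (2/1) · (3/2) · (4/3) · (5/4) · (6/5) · (7/6) · (8/7) · (9/8) · … (9 factors total). The numerators and denominators telescope so the product is an integer; carrying out the multiplication exactly gives PP(9, 1, 1) = 10.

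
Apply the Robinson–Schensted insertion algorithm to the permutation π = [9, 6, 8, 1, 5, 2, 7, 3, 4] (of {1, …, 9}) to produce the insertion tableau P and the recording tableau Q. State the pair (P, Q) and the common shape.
P = [1, 2, 3, 4] / [5, 7] / [6, 8] / [9];  Q = [1, 3, 7, 9] / [2, 5] / [4, 8] / [6];  common shape = (4, 2, 2, 1)

Row-insert the values π_1, π_2, … into P one at a time, bumping the leftmost entry strictly greater than the inserted value down to the next row. The recording tableau Q records, in position (i, j), the step at which that cell was added to P.
  Insert 9 (step 1): P = [9];  Q = [1]
  Insert 6 (step 2): P = [6] / [9];  Q = [1] / [2]
  Insert 8 (step 3): P = [6, 8] / [9];  Q = [1, 3] / [2]
  Insert 1 (step 4): P = [1, 8] / [6] / [9];  Q = [1, 3] / [2] / [4]
  Insert 5 (step 5): P = [1, 5] / [6, 8] / [9];  Q = [1, 3] / [2, 5] / [4]
  Insert 2 (step 6): P = [1, 2] / [5, 8] / [6] / [9];  Q = [1, 3] / [2, 5] / [4] / [6]
  Insert 7 (step 7): P = [1, 2, 7] / [5, 8] / [6] / [9];  Q = [1, 3, 7] / [2, 5] / [4] / [6]
  Insert 3 (step 8): P = [1, 2, 3] / [5, 7] / [6, 8] / [9];  Q = [1, 3, 7] / [2, 5] / [4, 8] / [6]
  Insert 4 (step 9): P = [1, 2, 3, 4] / [5, 7] / [6, 8] / [9];  Q = [1, 3, 7, 9] / [2, 5] / [4, 8] / [6]
Final shape: (4, 2, 2, 1).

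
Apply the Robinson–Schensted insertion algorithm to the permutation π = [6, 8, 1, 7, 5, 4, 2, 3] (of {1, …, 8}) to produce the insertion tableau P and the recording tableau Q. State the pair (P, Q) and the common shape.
P = [1, 2, 3] / [4, 7] / [5] / [6] / [8];  Q = [1, 2, 8] / [3, 4] / [5] / [6] / [7];  common shape = (3, 2, 1, 1, 1)

Row-insert the values π_1, π_2, … into P one at a time, bumping the leftmost entry strictly greater than the inserted value down to the next row. The recording tableau Q records, in position (i, j), the step at which that cell was added to P.
  Insert 6 (step 1): P = [6];  Q = [1]
  Insert 8 (step 2): P = [6, 8];  Q = [1, 2]
  Insert 1 (step 3): P = [1, 8] / [6];  Q = [1, 2] / [3]
  Insert 7 (step 4): P = [1, 7] / [6, 8];  Q = [1, 2] / [3, 4]
  Insert 5 (step 5): P = [1, 5] / [6, 7] / [8];  Q = [1, 2] / [3, 4] / [5]
  Insert 4 (step 6): P = [1, 4] / [5, 7] / [6] / [8];  Q = [1, 2] / [3, 4] / [5] / [6]
  Insert 2 (step 7): P = [1, 2] / [4, 7] / [5] / [6] / [8];  Q = [1, 2] / [3, 4] / [5] / [6] / [7]
  Insert 3 (step 8): P = [1, 2, 3] / [4, 7] / [5] / [6] / [8];  Q = [1, 2, 8] / [3, 4] / [5] / [6] / [7]
Final shape: (3, 2, 1, 1, 1).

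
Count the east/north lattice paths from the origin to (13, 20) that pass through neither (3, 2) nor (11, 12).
Number of paths = 400782930

Inclusion–exclusion. Total paths: C(33, 13) = 573166440. Through P₁: C(5, 3)·C(28, 10) = 131231100. Through P₂: C(23, 11)·C(10, 2) = 60843510. Since P₁ is strictly southwest of P₂, a monotone path through both must visit P₁ then P₂; paths through both = C(5, 3)·C(18, 8)·C(10, 2) = 19691100. Avoid both = 573166440 − 131231100 − 60843510 + 19691100 = 400782930.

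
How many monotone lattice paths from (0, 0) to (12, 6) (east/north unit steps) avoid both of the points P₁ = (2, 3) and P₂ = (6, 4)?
Number of paths = 11224

Inclusion–exclusion. Total paths: C(18, 12) = 18564. Through P₁: C(5, 2)·C(13, 10) = 2860. Through P₂: C(10, 6)·C(8, 6) = 5880. Since P₁ is strictly southwest of P₂, a monotone path through both must visit P₁ then P₂; paths through both = C(5, 2)·C(5, 4)·C(8, 6) = 1400. Avoid both = 18564 − 2860 − 5880 + 1400 = 11224.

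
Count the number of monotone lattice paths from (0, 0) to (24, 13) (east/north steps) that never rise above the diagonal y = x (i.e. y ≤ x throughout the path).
Number of paths = 1709984304

By the reflection principle (André's argument), the number of monotone paths to (24, 13) with n ≤ m that never go above y = x is C(37, 24) − C(37, 25) = 3562467300 − 1852482996 = 1709984304.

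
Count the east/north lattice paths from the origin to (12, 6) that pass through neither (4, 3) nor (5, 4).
Number of paths = 10773

Inclusion–exclusion. Total paths: C(18, 12) = 18564. Through P₁: C(7, 4)·C(11, 8) = 5775. Through P₂: C(9, 5)·C(9, 7) = 4536. Since P₁ is strictly southwest of P₂, a monotone path through both must visit P₁ then P₂; paths through both = C(7, 4)·C(2, 1)·C(9, 7) = 2520. Avoid both = 18564 − 5775 − 4536 + 2520 = 10773.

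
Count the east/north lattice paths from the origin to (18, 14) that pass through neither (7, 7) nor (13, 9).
Number of paths = 261081984

Inclusion–exclusion. Total paths: C(32, 18) = 471435600. Through P₁: C(14, 7)·C(18, 11) = 109219968. Through P₂: C(22, 13)·C(10, 5) = 125349840. Since P₁ is strictly southwest of P₂, a monotone path through both must visit P₁ then P₂; paths through both = C(14, 7)·C(8, 6)·C(10, 5) = 24216192. Avoid both = 471435600 − 109219968 − 125349840 + 24216192 = 261081984.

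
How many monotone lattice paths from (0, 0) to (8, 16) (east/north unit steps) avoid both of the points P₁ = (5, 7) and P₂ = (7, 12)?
Number of paths = 392451

Inclusion–exclusion. Total paths: C(24, 8) = 735471. Through P₁: C(12, 5)·C(12, 3) = 174240. Through P₂: C(19, 7)·C(5, 1) = 251940. Since P₁ is strictly southwest of P₂, a monotone path through both must visit P₁ then P₂; paths through both = C(12, 5)·C(7, 2)·C(5, 1) = 83160. Avoid both = 735471 − 174240 − 251940 + 83160 = 392451.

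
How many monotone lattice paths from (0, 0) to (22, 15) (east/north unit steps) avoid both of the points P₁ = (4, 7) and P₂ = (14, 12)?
Number of paths = 7418641860

Inclusion–exclusion. Total paths: C(37, 22) = 9364199760. Through P₁: C(11, 4)·C(26, 18) = 515550750. Through P₂: C(26, 14)·C(11, 8) = 1593520500. Since P₁ is strictly southwest of P₂, a monotone path through both must visit P₁ then P₂; paths through both = C(11, 4)·C(15, 10)·C(11, 8) = 163513350. Avoid both = 9364199760 − 515550750 − 1593520500 + 163513350 = 7418641860.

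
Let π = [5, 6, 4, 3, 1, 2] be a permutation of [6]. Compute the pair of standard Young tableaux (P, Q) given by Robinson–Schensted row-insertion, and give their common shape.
P = [1, 2] / [3, 6] / [4] / [5];  Q = [1, 2] / [3, 6] / [4] / [5];  common shape = (2, 2, 1, 1)

Row-insert the values π_1, π_2, … into P one at a time, bumping the leftmost entry strictly greater than the inserted value down to the next row. The recording tableau Q records, in position (i, j), the step at which that cell was added to P.
  Insert 5 (step 1): P = [5];  Q = [1]
  Insert 6 (step 2): P = [5, 6];  Q = [1, 2]
  Insert 4 (step 3): P = [4, 6] / [5];  Q = [1, 2] / [3]
  Insert 3 (step 4): P = [3, 6] / [4] / [5];  Q = [1, 2] / [3] / [4]
  Insert 1 (step 5): P = [1, 6] / [3] / [4] / [5];  Q = [1, 2] / [3] / [4] / [5]
  Insert 2 (step 6): P = [1, 2] / [3, 6] / [4] / [5];  Q = [1, 2] / [3, 6] / [4] / [5]
Final shape: (2, 2, 1, 1).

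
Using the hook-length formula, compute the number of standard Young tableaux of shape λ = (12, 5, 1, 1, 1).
# SYT of shape (12, 5, 1, 1, 1) = 2204475

Hook-length formula: f^λ = n! / Π hook(c), product over all cells c of the Young diagram. For λ = (12, 5, 1, 1, 1), n = 20 boxes. Hook lengths by row (left-to-right, top-to-bottom): [16, 12, 11, 10, 9, 7, 6, 5, 4, 3, 2, 1]; [8, 4, 3, 2, 1]; [3]; [2]; [1]. Product of hooks = 1103619686400. So f^λ = 20! / 1103619686400 = 2432902008176640000 / 1103619686400 = 2204475.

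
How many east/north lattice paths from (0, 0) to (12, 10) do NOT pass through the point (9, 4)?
Number of paths = 586586

Total paths from (0, 0) to (12, 10): C(22, 12) = 646646. Paths through (9, 4): (paths (0, 0) → (9, 4)) × (paths (9, 4) → (12, 10)) = C(13, 9) · C(9, 3) = 715 · 84 = 60060. Avoidance count = 646646 − 60060 = 586586.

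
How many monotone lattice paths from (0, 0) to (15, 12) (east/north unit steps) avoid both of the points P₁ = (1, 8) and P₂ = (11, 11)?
Number of paths = 13842030

Inclusion–exclusion. Total paths: C(27, 15) = 17383860. Through P₁: C(9, 1)·C(18, 14) = 27540. Through P₂: C(22, 11)·C(5, 4) = 3527160. Since P₁ is strictly southwest of P₂, a monotone path through both must visit P₁ then P₂; paths through both = C(9, 1)·C(13, 10)·C(5, 4) = 12870. Avoid both = 17383860 − 27540 − 3527160 + 12870 = 13842030.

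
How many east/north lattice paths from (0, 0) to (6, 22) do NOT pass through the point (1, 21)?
Number of paths = 376608

Total paths from (0, 0) to (6, 22): C(28, 6) = 376740. Paths through (1, 21): (paths (0, 0) → (1, 21)) × (paths (1, 21) → (6, 22)) = C(22, 1) · C(6, 5) = 22 · 6 = 132. Avoidance count = 376740 − 132 = 376608.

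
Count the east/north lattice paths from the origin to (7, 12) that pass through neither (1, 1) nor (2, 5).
Number of paths = 16924

Inclusion–exclusion. Total paths: C(19, 7) = 50388. Through P₁: C(2, 1)·C(17, 6) = 24752. Through P₂: C(7, 2)·C(12, 5) = 16632. Since P₁ is strictly southwest of P₂, a monotone path through both must visit P₁ then P₂; paths through both = C(2, 1)·C(5, 1)·C(12, 5) = 7920. Avoid both = 50388 − 24752 − 16632 + 7920 = 16924.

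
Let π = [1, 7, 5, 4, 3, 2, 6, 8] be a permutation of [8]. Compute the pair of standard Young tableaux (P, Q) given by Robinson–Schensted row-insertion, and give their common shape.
P = [1, 2, 6, 8] / [3] / [4] / [5] / [7];  Q = [1, 2, 7, 8] / [3] / [4] / [5] / [6];  common shape = (4, 1, 1, 1, 1)

Row-insert the values π_1, π_2, … into P one at a time, bumping the leftmost entry strictly greater than the inserted value down to the next row. The recording tableau Q records, in position (i, j), the step at which that cell was added to P.
  Insert 1 (step 1): P = [1];  Q = [1]
  Insert 7 (step 2): P = [1, 7];  Q = [1, 2]
  Insert 5 (step 3): P = [1, 5] / [7];  Q = [1, 2] / [3]
  Insert 4 (step 4): P = [1, 4] / [5] / [7];  Q = [1, 2] / [3] / [4]
  Insert 3 (step 5): P = [1, 3] / [4] / [5] / [7];  Q = [1, 2] / [3] / [4] / [5]
  Insert 2 (step 6): P = [1, 2] / [3] / [4] / [5] / [7];  Q = [1, 2] / [3] / [4] / [5] / [6]
  Insert 6 (step 7): P = [1, 2, 6] / [3] / [4] / [5] / [7];  Q = [1, 2, 7] / [3] / [4] / [5] / [6]
  Insert 8 (step 8): P = [1, 2, 6, 8] / [3] / [4] / [5] / [7];  Q = [1, 2, 7, 8] / [3] / [4] / [5] / [6]
Final shape: (4, 1, 1, 1, 1).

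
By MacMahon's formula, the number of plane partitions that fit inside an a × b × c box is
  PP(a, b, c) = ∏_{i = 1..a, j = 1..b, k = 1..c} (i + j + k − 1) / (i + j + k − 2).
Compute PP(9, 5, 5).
PP(9, 5, 5) = 1566039386912

Evaluate the triple product over i = 1..9, j = 1..5, k = 1..5. The factors are (2/1) · (3/2) · (4/3) · (5/4) · (6/5) · (3/2) · (4/3) · (5/4) · … (225 factors total). The numerators and denominators telescope so the product is an integer; carrying out the multiplication exactly gives PP(9, 5, 5) = 1566039386912.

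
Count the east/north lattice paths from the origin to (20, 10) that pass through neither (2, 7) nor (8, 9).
Number of paths = 29694209

Inclusion–exclusion. Total paths: C(30, 20) = 30045015. Through P₁: C(9, 2)·C(21, 18) = 47880. Through P₂: C(17, 8)·C(13, 12) = 316030. Since P₁ is strictly southwest of P₂, a monotone path through both must visit P₁ then P₂; paths through both = C(9, 2)·C(8, 6)·C(13, 12) = 13104. Avoid both = 30045015 − 47880 − 316030 + 13104 = 29694209.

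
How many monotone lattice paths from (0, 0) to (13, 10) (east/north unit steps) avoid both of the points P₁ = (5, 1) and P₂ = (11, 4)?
Number of paths = 974098

Inclusion–exclusion. Total paths: C(23, 13) = 1144066. Through P₁: C(6, 5)·C(17, 8) = 145860. Through P₂: C(15, 11)·C(8, 2) = 38220. Since P₁ is strictly southwest of P₂, a monotone path through both must visit P₁ then P₂; paths through both = C(6, 5)·C(9, 6)·C(8, 2) = 14112. Avoid both = 1144066 − 145860 − 38220 + 14112 = 974098.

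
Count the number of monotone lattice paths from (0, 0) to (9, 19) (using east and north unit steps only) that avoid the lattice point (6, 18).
Number of paths = 6368516

Total paths from (0, 0) to (9, 19): C(28, 9) = 6906900. Paths through (6, 18): (paths (0, 0) → (6, 18)) × (paths (6, 18) → (9, 19)) = C(24, 6) · C(4, 3) = 134596 · 4 = 538384. Avoidance count = 6906900 − 538384 = 6368516.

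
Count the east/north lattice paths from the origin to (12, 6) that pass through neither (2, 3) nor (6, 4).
Number of paths = 11224

Inclusion–exclusion. Total paths: C(18, 12) = 18564. Through P₁: C(5, 2)·C(13, 10) = 2860. Through P₂: C(10, 6)·C(8, 6) = 5880. Since P₁ is strictly southwest of P₂, a monotone path through both must visit P₁ then P₂; paths through both = C(5, 2)·C(5, 4)·C(8, 6) = 1400. Avoid both = 18564 − 2860 − 5880 + 1400 = 11224.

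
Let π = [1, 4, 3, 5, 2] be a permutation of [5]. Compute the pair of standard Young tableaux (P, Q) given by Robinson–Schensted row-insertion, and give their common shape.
P = [1, 2, 5] / [3] / [4];  Q = [1, 2, 4] / [3] / [5];  common shape = (3, 1, 1)

Row-insert the values π_1, π_2, … into P one at a time, bumping the leftmost entry strictly greater than the inserted value down to the next row. The recording tableau Q records, in position (i, j), the step at which that cell was added to P.
  Insert 1 (step 1): P = [1];  Q = [1]
  Insert 4 (step 2): P = [1, 4];  Q = [1, 2]
  Insert 3 (step 3): P = [1, 3] / [4];  Q = [1, 2] / [3]
  Insert 5 (step 4): P = [1, 3, 5] / [4];  Q = [1, 2, 4] / [3]
  Insert 2 (step 5): P = [1, 2, 5] / [3] / [4];  Q = [1, 2, 4] / [3] / [5]
Final shape: (3, 1, 1).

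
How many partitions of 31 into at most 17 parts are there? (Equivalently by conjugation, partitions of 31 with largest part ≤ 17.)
p(31, parts ≤ 17) = 6469

Use the recurrence p(n, m) = p(n, m−1) + p(n−m, m): either the largest part is < m (count p(n, m−1)) or the largest part is exactly m (remove one copy of m, count p(n−m, m)). With p(0, ·) = 1 this gives p(31, parts ≤ 17) = 6469. (By conjugating Young diagrams, this also counts partitions of 31 into at most 17 parts.)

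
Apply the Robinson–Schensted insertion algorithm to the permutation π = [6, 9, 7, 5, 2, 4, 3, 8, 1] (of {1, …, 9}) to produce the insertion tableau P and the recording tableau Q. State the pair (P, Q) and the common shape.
P = [1, 3, 8] / [2, 7] / [4] / [5] / [6] / [9];  Q = [1, 2, 8] / [3, 6] / [4] / [5] / [7] / [9];  common shape = (3, 2, 1, 1, 1, 1)

Row-insert the values π_1, π_2, … into P one at a time, bumping the leftmost entry strictly greater than the inserted value down to the next row. The recording tableau Q records, in position (i, j), the step at which that cell was added to P.
  Insert 6 (step 1): P = [6];  Q = [1]
  Insert 9 (step 2): P = [6, 9];  Q = [1, 2]
  Insert 7 (step 3): P = [6, 7] / [9];  Q = [1, 2] / [3]
  Insert 5 (step 4): P = [5, 7] / [6] / [9];  Q = [1, 2] / [3] / [4]
  Insert 2 (step 5): P = [2, 7] / [5] / [6] / [9];  Q = [1, 2] / [3] / [4] / [5]
  Insert 4 (step 6): P = [2, 4] / [5, 7] / [6] / [9];  Q = [1, 2] / [3, 6] / [4] / [5]
  Insert 3 (step 7): P = [2, 3] / [4, 7] / [5] / [6] / [9];  Q = [1, 2] / [3, 6] / [4] / [5] / [7]
  Insert 8 (step 8): P = [2, 3, 8] / [4, 7] / [5] / [6] / [9];  Q = [1, 2, 8] / [3, 6] / [4] / [5] / [7]
  Insert 1 (step 9): P = [1, 3, 8] / [2, 7] / [4] / [5] / [6] / [9];  Q = [1, 2, 8] / [3, 6] / [4] / [5] / [7] / [9]
Final shape: (3, 2, 1, 1, 1, 1).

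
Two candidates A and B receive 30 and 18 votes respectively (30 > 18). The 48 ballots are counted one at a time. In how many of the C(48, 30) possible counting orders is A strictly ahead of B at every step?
Strict-lead orderings = 1827459250276

Total orderings of the 48 votes with 30 for A: C(48, 30) = 7309837001104. By the Bertrand ballot formula (Cycle Lemma / reflection principle), the number of orderings in which A is strictly ahead of B throughout is (p − q)/(p + q) · C(p + q, p) = (30 − 18)/(30 + 18) · 7309837001104 = 1827459250276.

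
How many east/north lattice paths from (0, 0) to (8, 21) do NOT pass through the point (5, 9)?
Number of paths = 3381235

Total paths from (0, 0) to (8, 21): C(29, 8) = 4292145. Paths through (5, 9): (paths (0, 0) → (5, 9)) × (paths (5, 9) → (8, 21)) = C(14, 5) · C(15, 3) = 2002 · 455 = 910910. Avoidance count = 4292145 − 910910 = 3381235.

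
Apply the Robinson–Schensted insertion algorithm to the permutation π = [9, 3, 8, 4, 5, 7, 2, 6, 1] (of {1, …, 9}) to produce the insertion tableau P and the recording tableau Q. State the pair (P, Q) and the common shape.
P = [1, 4, 5, 6] / [2, 7] / [3] / [8] / [9];  Q = [1, 3, 5, 6] / [2, 8] / [4] / [7] / [9];  common shape = (4, 2, 1, 1, 1)

Row-insert the values π_1, π_2, … into P one at a time, bumping the leftmost entry strictly greater than the inserted value down to the next row. The recording tableau Q records, in position (i, j), the step at which that cell was added to P.
  Insert 9 (step 1): P = [9];  Q = [1]
  Insert 3 (step 2): P = [3] / [9];  Q = [1] / [2]
  Insert 8 (step 3): P = [3, 8] / [9];  Q = [1, 3] / [2]
  Insert 4 (step 4): P = [3, 4] / [8] / [9];  Q = [1, 3] / [2] / [4]
  Insert 5 (step 5): P = [3, 4, 5] / [8] / [9];  Q = [1, 3, 5] / [2] / [4]
  Insert 7 (step 6): P = [3, 4, 5, 7] / [8] / [9];  Q = [1, 3, 5, 6] / [2] / [4]
  Insert 2 (step 7): P = [2, 4, 5, 7] / [3] / [8] / [9];  Q = [1, 3, 5, 6] / [2] / [4] / [7]
  Insert 6 (step 8): P = [2, 4, 5, 6] / [3, 7] / [8] / [9];  Q = [1, 3, 5, 6] / [2, 8] / [4] / [7]
  Insert 1 (step 9): P = [1, 4, 5, 6] / [2, 7] / [3] / [8] / [9];  Q = [1, 3, 5, 6] / [2, 8] / [4] / [7] / [9]
Final shape: (4, 2, 1, 1, 1).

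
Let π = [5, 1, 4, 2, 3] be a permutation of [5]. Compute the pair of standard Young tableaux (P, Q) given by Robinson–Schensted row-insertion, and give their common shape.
P = [1, 2, 3] / [4] / [5];  Q = [1, 3, 5] / [2] / [4];  common shape = (3, 1, 1)

Row-insert the values π_1, π_2, … into P one at a time, bumping the leftmost entry strictly greater than the inserted value down to the next row. The recording tableau Q records, in position (i, j), the step at which that cell was added to P.
  Insert 5 (step 1): P = [5];  Q = [1]
  Insert 1 (step 2): P = [1] / [5];  Q = [1] / [2]
  Insert 4 (step 3): P = [1, 4] / [5];  Q = [1, 3] / [2]
  Insert 2 (step 4): P = [1, 2] / [4] / [5];  Q = [1, 3] / [2] / [4]
  Insert 3 (step 5): P = [1, 2, 3] / [4] / [5];  Q = [1, 3, 5] / [2] / [4]
Final shape: (3, 1, 1).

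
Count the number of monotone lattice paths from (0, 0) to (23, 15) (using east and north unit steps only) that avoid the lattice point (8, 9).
Number of paths = 14152128720

Total paths from (0, 0) to (23, 15): C(38, 23) = 15471286560. Paths through (8, 9): (paths (0, 0) → (8, 9)) × (paths (8, 9) → (23, 15)) = C(17, 8) · C(21, 15) = 24310 · 54264 = 1319157840. Avoidance count = 15471286560 − 1319157840 = 14152128720.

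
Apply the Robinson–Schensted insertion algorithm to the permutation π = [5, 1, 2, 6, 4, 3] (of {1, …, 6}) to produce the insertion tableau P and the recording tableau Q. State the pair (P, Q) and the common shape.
P = [1, 2, 3] / [4, 6] / [5];  Q = [1, 3, 4] / [2, 5] / [6];  common shape = (3, 2, 1)

Row-insert the values π_1, π_2, … into P one at a time, bumping the leftmost entry strictly greater than the inserted value down to the next row. The recording tableau Q records, in position (i, j), the step at which that cell was added to P.
  Insert 5 (step 1): P = [5];  Q = [1]
  Insert 1 (step 2): P = [1] / [5];  Q = [1] / [2]
  Insert 2 (step 3): P = [1, 2] / [5];  Q = [1, 3] / [2]
  Insert 6 (step 4): P = [1, 2, 6] / [5];  Q = [1, 3, 4] / [2]
  Insert 4 (step 5): P = [1, 2, 4] / [5, 6];  Q = [1, 3, 4] / [2, 5]
  Insert 3 (step 6): P = [1, 2, 3] / [4, 6] / [5];  Q = [1, 3, 4] / [2, 5] / [6]
Final shape: (3, 2, 1).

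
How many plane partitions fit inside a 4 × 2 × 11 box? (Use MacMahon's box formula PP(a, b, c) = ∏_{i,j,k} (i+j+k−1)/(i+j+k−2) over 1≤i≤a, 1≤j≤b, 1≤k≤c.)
PP(4, 2, 11) = 496860

Evaluate the triple product over i = 1..4, j = 1..2, k = 1..11. The factors are (2/1) · (3/2) · (4/3) · (5/4) · (6/5) · (7/6) · (8/7) · (9/8) · … (88 factors total). The numerators and denominators telescope so the product is an integer; carrying out the multiplication exactly gives PP(4, 2, 11) = 496860.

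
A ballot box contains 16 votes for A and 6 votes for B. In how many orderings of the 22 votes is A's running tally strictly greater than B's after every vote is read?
Strict-lead orderings = 33915

Total orderings of the 22 votes with 16 for A: C(22, 16) = 74613. By the Bertrand ballot formula (Cycle Lemma / reflection principle), the number of orderings in which A is strictly ahead of B throughout is (p − q)/(p + q) · C(p + q, p) = (16 − 6)/(16 + 6) · 74613 = 33915.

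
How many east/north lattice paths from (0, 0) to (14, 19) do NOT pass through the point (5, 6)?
Number of paths = 589001160

Total paths from (0, 0) to (14, 19): C(33, 14) = 818809200. Paths through (5, 6): (paths (0, 0) → (5, 6)) × (paths (5, 6) → (14, 19)) = C(11, 5) · C(22, 9) = 462 · 497420 = 229808040. Avoidance count = 818809200 − 229808040 = 589001160.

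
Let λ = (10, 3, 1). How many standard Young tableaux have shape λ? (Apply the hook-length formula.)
# SYT of shape (10, 3, 1) = 2002

Hook-length formula: f^λ = n! / Π hook(c), product over all cells c of the Young diagram. For λ = (10, 3, 1), n = 14 boxes. Hook lengths by row (left-to-right, top-to-bottom): [12, 10, 9, 7, 6, 5, 4, 3, 2, 1]; [4, 2, 1]; [1]. Product of hooks = 43545600. So f^λ = 14! / 43545600 = 87178291200 / 43545600 = 2002.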